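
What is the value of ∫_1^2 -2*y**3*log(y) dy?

15/8 - 8*log(2)

Integrate by parts once (u = ln y, dv = -2*y**3 dy).
An antiderivative is F(y) = -y**4*(4*log(y) - 1)/8.
Then F(2) - F(1) = (2 - 8*log(2)) - (1/8) = 15/8 - 8*log(2).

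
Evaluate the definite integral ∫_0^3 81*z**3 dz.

Let u = 3*z, so du = 3 dz. When z = 0, u = 0; when z = 3, u = 9.
The integral becomes ∫ u**3 du from 0 to 9, with antiderivative u**4/4.
Back in z: F(z) = 81*z**4/4.
Then F(3) - F(0) = (6561/4) - (0) = 6561/4.

6561/4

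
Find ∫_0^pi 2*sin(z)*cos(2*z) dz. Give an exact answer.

Use the identity sin(z)cos(2*z) = [sin(3*z) + sin(-z)]/2.
An antiderivative is F(z) = cos(z) - cos(3*z)/3.
Then F(pi) - F(0) = (-2/3) - (2/3) = -4/3.

-4/3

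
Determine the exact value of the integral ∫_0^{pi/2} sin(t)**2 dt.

Use the identity sin^2(t) = (1 - cos(2*t))/2.
An antiderivative is F(t) = t/2 - sin(2*t)/4.
Then F(pi/2) - F(0) = (pi/4) - (0) = pi/4.

pi/4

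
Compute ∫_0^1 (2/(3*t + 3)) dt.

2*log(2)/3

An antiderivative is F(t) = 2*log(3*t + 3)/3.
Then F(1) - F(0) = (2*log(6)/3) - (2*log(3)/3) = 2*log(2)/3.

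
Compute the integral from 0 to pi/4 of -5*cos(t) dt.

-5*sqrt(2)/2

An antiderivative is F(t) = -5*sin(t).
Then F(pi/4) - F(0) = (-5*sqrt(2)/2) - (0) = -5*sqrt(2)/2.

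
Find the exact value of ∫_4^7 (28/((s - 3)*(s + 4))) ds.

Factor the denominator: s**2 + s - 12 = (s + 4)(s - 3).
Partial fractions: 28/((s - 3)*(s + 4)) = -4/(s + 4) + 4/(s - 3).
An antiderivative is F(s) = 4*log(s - 3) - 4*log(s + 4).
Then F(7) - F(4) = (-4*log(11) + 8*log(2)) - (-12*log(2)) = -4*log(11) + 20*log(2).

-4*log(11) + 20*log(2)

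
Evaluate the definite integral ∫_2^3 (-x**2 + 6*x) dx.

By the power rule, an antiderivative is F(x) = -x**3/3 + 3*x**2.
Then F(3) - F(2) = (18) - (28/3) = 26/3.

26/3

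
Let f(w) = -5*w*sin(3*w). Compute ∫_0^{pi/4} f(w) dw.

Integrate by parts once (u = w, dv = -5*sin(3*w) dw).
An antiderivative is F(w) = 5*w*cos(3*w)/3 - 5*sin(3*w)/9.
Then F(pi/4) - F(0) = (5*sqrt(2)*(-3*pi - 4)/72) - (0) = 5*sqrt(2)*(-3*pi - 4)/72.

5*sqrt(2)*(-3*pi - 4)/72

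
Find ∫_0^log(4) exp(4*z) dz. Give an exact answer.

255/4

Let u = exp(z), so du = exp(z) dz. When z = 0, u = 1; when z = log(4), u = 4.
The integral becomes ∫ u**3 du from 1 to 4, with antiderivative u**4/4.
Back in z: F(z) = exp(4*z)/4.
Then F(log(4)) - F(0) = (64) - (1/4) = 255/4.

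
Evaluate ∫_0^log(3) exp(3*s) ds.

26/3

Let u = exp(s), so du = exp(s) ds. When s = 0, u = 1; when s = log(3), u = 3.
The integral becomes ∫ u**2 du from 1 to 3, with antiderivative u**3/3.
Back in s: F(s) = exp(3*s)/3.
Then F(log(3)) - F(0) = (9) - (1/3) = 26/3.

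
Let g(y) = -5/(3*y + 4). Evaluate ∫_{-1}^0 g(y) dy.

-10*log(2)/3

An antiderivative is F(y) = -5*log(3*y + 4)/3.
Then F(0) - F(-1) = (-10*log(2)/3) - (0) = -10*log(2)/3.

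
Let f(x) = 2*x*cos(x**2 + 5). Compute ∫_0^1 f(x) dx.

Let u = x**2 + 5, so du = 2*x dx. When x = 0, u = 5; when x = 1, u = 6.
The integral becomes ∫ cos(u) du from 5 to 6, with antiderivative sin(u).
Back in x: F(x) = sin(x**2 + 5).
Then F(1) - F(0) = (sin(6)) - (sin(5)) = sin(6) - sin(5).

sin(6) - sin(5)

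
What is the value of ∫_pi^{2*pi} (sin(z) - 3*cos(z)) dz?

-2

An antiderivative is F(z) = -3*sin(z) - cos(z).
Then F(2*pi) - F(pi) = (-1) - (1) = -2.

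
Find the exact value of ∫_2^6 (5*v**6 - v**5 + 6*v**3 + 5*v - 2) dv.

4075880/21

By the power rule, an antiderivative is F(v) = 5*v**7/7 - v**6/6 + 3*v**4/2 + 5*v**2/2 - 2*v.
Then F(6) - F(2) = (1359402/7) - (2326/21) = 4075880/21.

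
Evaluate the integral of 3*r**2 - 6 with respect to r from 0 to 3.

9

By the power rule, an antiderivative is F(r) = r**3 - 6*r.
Then F(3) - F(0) = (9) - (0) = 9.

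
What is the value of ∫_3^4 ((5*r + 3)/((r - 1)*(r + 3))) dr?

Factor the denominator: r**2 + 2*r - 3 = (r + 3)(r - 1).
Partial fractions: (5*r + 3)/((r - 1)*(r + 3)) = 3/(r + 3) + 2/(r - 1).
An antiderivative is F(r) = 2*log(r - 1) + 3*log(r + 3).
Then F(4) - F(3) = (2*log(3) + 3*log(7)) - (3*log(3) + 5*log(2)) = -5*log(2) - log(3) + 3*log(7).

-5*log(2) - log(3) + 3*log(7)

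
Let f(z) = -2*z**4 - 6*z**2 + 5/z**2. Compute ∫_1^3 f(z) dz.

By the power rule, an antiderivative is F(z) = -2*z**5/5 - 2*z**3 - 5/z.
Then F(3) - F(1) = (-2293/15) - (-37/5) = -2182/15.

-2182/15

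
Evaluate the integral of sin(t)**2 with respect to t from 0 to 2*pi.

Use the identity sin^2(t) = (1 - cos(2*t))/2.
An antiderivative is F(t) = t/2 - sin(2*t)/4.
Then F(2*pi) - F(0) = (pi) - (0) = pi.

pi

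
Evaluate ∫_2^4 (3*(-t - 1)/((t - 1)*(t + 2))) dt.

log(2/27)

Factor the denominator: t**2 + t - 2 = (t + 2)(t - 1).
Partial fractions: 3*(-t - 1)/((t - 1)*(t + 2)) = -1/(t + 2) - 2/(t - 1).
An antiderivative is F(t) = -2*log(t - 1) - log(t + 2).
Then F(4) - F(2) = (-log(54)) - (-log(4)) = log(2/27).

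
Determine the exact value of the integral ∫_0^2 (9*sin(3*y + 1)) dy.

Let u = 3*y + 1, so du = 3 dy. When y = 0, u = 1; when y = 2, u = 7.
The integral becomes 3·∫ sin(u) du from 1 to 7, with antiderivative -3*cos(u).
Back in y: F(y) = -3*cos(3*y + 1).
Then F(2) - F(0) = (-3*cos(7)) - (-3*cos(1)) = -3*cos(7) + 3*cos(1).

-3*cos(7) + 3*cos(1)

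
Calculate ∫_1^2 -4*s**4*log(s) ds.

124/25 - 128*log(2)/5

Integrate by parts once (u = ln s, dv = -4*s**4 ds).
An antiderivative is F(s) = -4*s**5*(5*log(s) - 1)/25.
Then F(2) - F(1) = (128/25 - 128*log(2)/5) - (4/25) = 124/25 - 128*log(2)/5.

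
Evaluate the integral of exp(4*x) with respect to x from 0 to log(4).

Let u = exp(x), so du = exp(x) dx. When x = 0, u = 1; when x = log(4), u = 4.
The integral becomes ∫ u**3 du from 1 to 4, with antiderivative u**4/4.
Back in x: F(x) = exp(4*x)/4.
Then F(log(4)) - F(0) = (64) - (1/4) = 255/4.

255/4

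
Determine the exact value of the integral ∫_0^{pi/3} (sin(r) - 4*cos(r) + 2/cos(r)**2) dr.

1/2

An antiderivative is F(r) = -4*sin(r) - cos(r) + 2*tan(r).
Then F(pi/3) - F(0) = (-1/2) - (-1) = 1/2.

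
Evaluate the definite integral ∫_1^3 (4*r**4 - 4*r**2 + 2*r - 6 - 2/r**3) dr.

By the power rule, an antiderivative is F(r) = 4*r**5/5 - 4*r**3/3 + r**2 - 6*r + r**(-2).
Then F(3) - F(1) = (6728/45) - (-68/15) = 6932/45.

6932/45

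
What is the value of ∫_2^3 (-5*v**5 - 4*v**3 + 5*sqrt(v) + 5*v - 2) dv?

-1826/3 - 20*sqrt(2)/3 + 10*sqrt(3)

By the power rule, an antiderivative is F(v) = -5*v**6/6 - v**4 + 10*v**(3/2)/3 + 5*v**2/2 - 2*v.
Then F(3) - F(2) = (-672 + 10*sqrt(3)) - (-190/3 + 20*sqrt(2)/3) = -1826/3 - 20*sqrt(2)/3 + 10*sqrt(3).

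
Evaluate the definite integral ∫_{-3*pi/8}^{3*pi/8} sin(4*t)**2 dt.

3*pi/8

Use the identity sin^2(4*t) = (1 - cos(8*t))/2.
An antiderivative is F(t) = t/2 - sin(8*t)/16.
Then F(3*pi/8) - F(-3*pi/8) = (3*pi/16) - (-3*pi/16) = 3*pi/8.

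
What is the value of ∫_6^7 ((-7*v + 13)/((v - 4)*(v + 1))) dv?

-9*log(2) - 3*log(3) + 4*log(7)

Factor the denominator: v**2 - 3*v - 4 = (v + 1)(v - 4).
Partial fractions: (-7*v + 13)/((v - 4)*(v + 1)) = -4/(v + 1) - 3/(v - 4).
An antiderivative is F(v) = -3*log(v - 4) - 4*log(v + 1).
Then F(7) - F(6) = (-12*log(2) - 3*log(3)) - (-4*log(7) - 3*log(2)) = -9*log(2) - 3*log(3) + 4*log(7).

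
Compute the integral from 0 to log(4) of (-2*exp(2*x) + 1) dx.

An antiderivative is F(x) = -exp(2*x) + x.
Then F(log(4)) - F(0) = (-16 + log(4)) - (-1) = -15 + log(4).

-15 + log(4)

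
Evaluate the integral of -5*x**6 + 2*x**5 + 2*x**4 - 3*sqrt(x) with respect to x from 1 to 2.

By the power rule, an antiderivative is F(x) = -5*x**7/7 + x**6/3 + 2*x**5/5 - 2*x**(3/2).
Then F(2) - F(1) = (-6016/105 - 4*sqrt(2)) - (-208/105) = -1936/35 - 4*sqrt(2).

-1936/35 - 4*sqrt(2)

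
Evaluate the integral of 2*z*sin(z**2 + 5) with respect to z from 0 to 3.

Let u = z**2 + 5, so du = 2*z dz. When z = 0, u = 5; when z = 3, u = 14.
The integral becomes ∫ sin(u) du from 5 to 14, with antiderivative -cos(u).
Back in z: F(z) = -cos(z**2 + 5).
Then F(3) - F(0) = (-cos(14)) - (-cos(5)) = -cos(14) + cos(5).

-cos(14) + cos(5)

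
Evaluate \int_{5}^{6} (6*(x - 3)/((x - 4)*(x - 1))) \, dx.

Factor the denominator: x**2 - 5*x + 4 = (x - 1)(x - 4).
Partial fractions: 6*(x - 3)/((x - 4)*(x - 1)) = 4/(x - 1) + 2/(x - 4).
An antiderivative is F(x) = 2*log(x - 4) + 4*log(x - 1).
Then F(6) - F(5) = (2*log(2) + 4*log(5)) - (8*log(2)) = -6*log(2) + 4*log(5).

-6*log(2) + 4*log(5)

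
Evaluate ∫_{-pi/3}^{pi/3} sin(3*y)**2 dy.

pi/3

Use the identity sin^2(3*y) = (1 - cos(6*y))/2.
An antiderivative is F(y) = y/2 - sin(6*y)/12.
Then F(pi/3) - F(-pi/3) = (pi/6) - (-pi/6) = pi/3.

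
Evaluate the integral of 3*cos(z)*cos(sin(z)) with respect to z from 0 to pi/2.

Let u = sin(z), so du = cos(z) dz. When z = 0, u = 0; when z = pi/2, u = 1.
The integral becomes 3·∫ cos(u) du from 0 to 1, with antiderivative 3*sin(u).
Back in z: F(z) = 3*sin(sin(z)).
Then F(pi/2) - F(0) = (3*sin(1)) - (0) = 3*sin(1).

3*sin(1)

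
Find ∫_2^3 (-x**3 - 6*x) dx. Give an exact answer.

By the power rule, an antiderivative is F(x) = -x**4/4 - 3*x**2.
Then F(3) - F(2) = (-189/4) - (-16) = -125/4.

-125/4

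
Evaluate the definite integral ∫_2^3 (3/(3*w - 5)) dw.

An antiderivative is F(w) = log(3*w - 5).
Then F(3) - F(2) = (log(4)) - (0) = log(4).

log(4)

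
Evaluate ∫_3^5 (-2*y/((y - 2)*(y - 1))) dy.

Factor the denominator: y**2 - 3*y + 2 = (y - 1)(y - 2).
Partial fractions: -2*y/((y - 2)*(y - 1)) = 2/(y - 1) - 4/(y - 2).
An antiderivative is F(y) = -4*log(y - 2) + 2*log(y - 1).
Then F(5) - F(3) = (log(16/81)) - (log(4)) = log(4/81).

log(4/81)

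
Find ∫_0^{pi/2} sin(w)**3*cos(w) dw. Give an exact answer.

1/4

Let u = sin(w), so du = cos(w) dw. When w = 0, u = 0; when w = pi/2, u = 1.
The integral becomes ∫ u**3 du from 0 to 1, with antiderivative u**4/4.
Back in w: F(w) = sin(w)**4/4.
Then F(pi/2) - F(0) = (1/4) - (0) = 1/4.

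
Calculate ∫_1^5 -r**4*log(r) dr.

Integrate by parts once (u = ln r, dv = -r**4 dr).
An antiderivative is F(r) = -r**5*(5*log(r) - 1)/25.
Then F(5) - F(1) = (125 - 625*log(5)) - (1/25) = 3124/25 - 625*log(5).

3124/25 - 625*log(5)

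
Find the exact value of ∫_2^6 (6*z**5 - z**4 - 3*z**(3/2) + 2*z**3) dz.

-216*sqrt(6)/5 + 24*sqrt(2)/5 + 228416/5

By the power rule, an antiderivative is F(z) = z**6 - 6*z**(5/2)/5 - z**5/5 + z**4/2.
Then F(6) - F(2) = (228744/5 - 216*sqrt(6)/5) - (328/5 - 24*sqrt(2)/5) = -216*sqrt(6)/5 + 24*sqrt(2)/5 + 228416/5.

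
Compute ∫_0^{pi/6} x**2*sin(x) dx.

-2 - sqrt(3)*pi**2/72 + pi/6 + sqrt(3)

Integrate by parts twice (u = x^2, dv = sin(x) dx).
An antiderivative is F(x) = -x**2*cos(x) + 2*x*sin(x) + 2*cos(x).
Then F(pi/6) - F(0) = (-sqrt(3)*pi**2/72 + pi/6 + sqrt(3)) - (2) = -2 - sqrt(3)*pi**2/72 + pi/6 + sqrt(3).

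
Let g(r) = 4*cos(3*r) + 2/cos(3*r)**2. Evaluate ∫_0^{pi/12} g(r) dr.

2/3 + 2*sqrt(2)/3

An antiderivative is F(r) = 4*sin(3*r)/3 + 2*tan(3*r)/3.
Then F(pi/12) - F(0) = (2/3 + 2*sqrt(2)/3) - (0) = 2/3 + 2*sqrt(2)/3.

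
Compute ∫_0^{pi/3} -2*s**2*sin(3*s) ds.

Integrate by parts twice (u = s^2, dv = -2*sin(3*s) ds).
An antiderivative is F(s) = 2*s**2*cos(3*s)/3 - 4*s*sin(3*s)/9 - 4*cos(3*s)/27.
Then F(pi/3) - F(0) = (4/27 - 2*pi**2/27) - (-4/27) = 8/27 - 2*pi**2/27.

8/27 - 2*pi**2/27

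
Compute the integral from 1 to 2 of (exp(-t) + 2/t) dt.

An antiderivative is F(t) = 2*log(t) - exp(-t).
Then F(2) - F(1) = (-exp(-2) + 2*log(2)) - (-exp(-1)) = -exp(-2) + exp(-1) + 2*log(2).

-exp(-2) + exp(-1) + 2*log(2)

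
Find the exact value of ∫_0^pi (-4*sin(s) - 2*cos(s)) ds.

-8

An antiderivative is F(s) = -2*sin(s) + 4*cos(s).
Then F(pi) - F(0) = (-4) - (4) = -8.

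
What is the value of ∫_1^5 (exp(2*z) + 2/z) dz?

-exp(2)/2 + log(25) + exp(10)/2

An antiderivative is F(z) = exp(2*z)/2 + 2*log(z).
Then F(5) - F(1) = (log(25) + exp(10)/2) - (exp(2)/2) = -exp(2)/2 + log(25) + exp(10)/2.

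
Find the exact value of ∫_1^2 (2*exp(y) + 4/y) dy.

An antiderivative is F(y) = 2*exp(y) + 4*log(y).
Then F(2) - F(1) = (log(16) + 2*exp(2)) - (2*exp(1)) = -2*exp(1) + 4*log(2) + 2*exp(2).

-2*exp(1) + 4*log(2) + 2*exp(2)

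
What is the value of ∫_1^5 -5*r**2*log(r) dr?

Integrate by parts once (u = ln r, dv = -5*r**2 dr).
An antiderivative is F(r) = -5*r**3*(3*log(r) - 1)/9.
Then F(5) - F(1) = (625/9 - 625*log(5)/3) - (5/9) = 620/9 - 625*log(5)/3.

620/9 - 625*log(5)/3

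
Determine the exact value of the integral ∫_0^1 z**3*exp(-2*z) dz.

3/8 - 19*exp(-2)/8

Integrate by parts 3 times (u = z^3, dv = exp(-2*z) dz).
An antiderivative is F(z) = (-4*z**3 - 6*z**2 - 6*z - 3)*exp(-2*z)/8.
Then F(1) - F(0) = (-19*exp(-2)/8) - (-3/8) = 3/8 - 19*exp(-2)/8.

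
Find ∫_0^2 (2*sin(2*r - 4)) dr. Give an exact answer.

Let u = 2*r - 4, so du = 2 dr. When r = 0, u = -4; when r = 2, u = 0.
The integral becomes ∫ sin(u) du from -4 to 0, with antiderivative -cos(u).
Back in r: F(r) = -cos(2*r - 4).
Then F(2) - F(0) = (-1) - (-cos(4)) = -1 + cos(4).

-1 + cos(4)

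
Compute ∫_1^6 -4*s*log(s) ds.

Integrate by parts once (u = ln s, dv = -4*s ds).
An antiderivative is F(s) = -s**2*(2*log(s) - 1).
Then F(6) - F(1) = (-72*log(3) - 72*log(2) + 36) - (1) = -72*log(3) - 72*log(2) + 35.

-72*log(3) - 72*log(2) + 35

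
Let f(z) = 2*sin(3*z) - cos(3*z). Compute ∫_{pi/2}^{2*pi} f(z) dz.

-1

An antiderivative is F(z) = -sin(3*z)/3 - 2*cos(3*z)/3.
Then F(2*pi) - F(pi/2) = (-2/3) - (1/3) = -1.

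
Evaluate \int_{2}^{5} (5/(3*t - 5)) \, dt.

An antiderivative is F(t) = 5*log(3*t - 5)/3.
Then F(5) - F(2) = (5*log(10)/3) - (0) = 5*log(10)/3.

5*log(10)/3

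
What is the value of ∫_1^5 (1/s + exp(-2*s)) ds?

An antiderivative is F(s) = log(s) - exp(-2*s)/2.
Then F(5) - F(1) = (-exp(-10)/2 + log(5)) - (-exp(-2)/2) = -exp(-10)/2 + exp(-2)/2 + log(5).

-exp(-10)/2 + exp(-2)/2 + log(5)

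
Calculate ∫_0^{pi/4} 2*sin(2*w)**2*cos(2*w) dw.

1/3

Let u = sin(2*w), so du = 2*cos(2*w) dw. When w = 0, u = 0; when w = pi/4, u = 1.
The integral becomes ∫ u**2 du from 0 to 1, with antiderivative u**3/3.
Back in w: F(w) = sin(2*w)**3/3.
Then F(pi/4) - F(0) = (1/3) - (0) = 1/3.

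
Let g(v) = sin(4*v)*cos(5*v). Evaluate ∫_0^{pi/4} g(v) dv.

-4/9 + 2*sqrt(2)/9

Use the identity sin(4*v)cos(5*v) = [sin(9*v) + sin(-v)]/2.
An antiderivative is F(v) = cos(v)/2 - cos(9*v)/18.
Then F(pi/4) - F(0) = (2*sqrt(2)/9) - (4/9) = -4/9 + 2*sqrt(2)/9.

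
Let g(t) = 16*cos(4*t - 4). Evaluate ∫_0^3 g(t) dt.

Let u = 4*t - 4, so du = 4 dt. When t = 0, u = -4; when t = 3, u = 8.
The integral becomes 4·∫ cos(u) du from -4 to 8, with antiderivative 4*sin(u).
Back in t: F(t) = 4*sin(4*t - 4).
Then F(3) - F(0) = (4*sin(8)) - (-4*sin(4)) = 4*sin(4) + 4*sin(8).

4*sin(4) + 4*sin(8)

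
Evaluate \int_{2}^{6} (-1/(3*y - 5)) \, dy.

An antiderivative is F(y) = -log(3*y - 5)/3.
Then F(6) - F(2) = (-log(13)/3) - (0) = -log(13)/3.

-log(13)/3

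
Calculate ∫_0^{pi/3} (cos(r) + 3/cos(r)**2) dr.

An antiderivative is F(r) = sin(r) + 3*tan(r).
Then F(pi/3) - F(0) = (7*sqrt(3)/2) - (0) = 7*sqrt(3)/2.

7*sqrt(3)/2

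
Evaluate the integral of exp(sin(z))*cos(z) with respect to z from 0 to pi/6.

-1 + exp(1/2)

Let u = sin(z), so du = cos(z) dz. When z = 0, u = 0; when z = pi/6, u = 1/2.
The integral becomes ∫ exp(u) du from 0 to 1/2, with antiderivative exp(u).
Back in z: F(z) = exp(sin(z)).
Then F(pi/6) - F(0) = (exp(1/2)) - (1) = -1 + exp(1/2).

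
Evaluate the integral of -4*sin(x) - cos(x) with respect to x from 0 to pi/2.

An antiderivative is F(x) = -sin(x) + 4*cos(x).
Then F(pi/2) - F(0) = (-1) - (4) = -5.

-5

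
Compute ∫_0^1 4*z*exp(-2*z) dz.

Integrate by parts once (u = z, dv = 4*exp(-2*z) dz).
An antiderivative is F(z) = (-2*z - 1)*exp(-2*z).
Then F(1) - F(0) = (-3*exp(-2)) - (-1) = 1 - 3*exp(-2).

1 - 3*exp(-2)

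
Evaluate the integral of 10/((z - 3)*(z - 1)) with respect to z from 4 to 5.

-5*log(2) + 5*log(3)

Factor the denominator: z**2 - 4*z + 3 = (z - 1)(z - 3).
Partial fractions: 10/((z - 3)*(z - 1)) = -5/(z - 1) + 5/(z - 3).
An antiderivative is F(z) = 5*log(z - 3) - 5*log(z - 1).
Then F(5) - F(4) = (-log(32)) - (-5*log(3)) = -5*log(2) + 5*log(3).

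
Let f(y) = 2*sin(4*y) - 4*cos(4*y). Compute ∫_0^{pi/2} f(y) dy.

An antiderivative is F(y) = -sin(4*y) - cos(4*y)/2.
Then F(pi/2) - F(0) = (-1/2) - (-1/2) = 0.

0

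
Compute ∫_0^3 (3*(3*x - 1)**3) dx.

4095/4

Let u = 3*x - 1, so du = 3 dx. When x = 0, u = -1; when x = 3, u = 8.
The integral becomes ∫ u**3 du from -1 to 8, with antiderivative u**4/4.
Back in x: F(x) = (3*x - 1)**4/4.
Then F(3) - F(0) = (1024) - (1/4) = 4095/4.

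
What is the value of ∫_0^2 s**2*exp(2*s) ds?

-1/4 + 5*exp(4)/4

Integrate by parts twice (u = s^2, dv = exp(2*s) ds).
An antiderivative is F(s) = (2*s**2 - 2*s + 1)*exp(2*s)/4.
Then F(2) - F(0) = (5*exp(4)/4) - (1/4) = -1/4 + 5*exp(4)/4.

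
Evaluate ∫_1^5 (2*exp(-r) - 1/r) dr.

An antiderivative is F(r) = -log(r) - 2*exp(-r).
Then F(5) - F(1) = (-log(5) - 2*exp(-5)) - (-2*exp(-1)) = -log(5) - 2*exp(-5) + 2*exp(-1).

-log(5) - 2*exp(-5) + 2*exp(-1)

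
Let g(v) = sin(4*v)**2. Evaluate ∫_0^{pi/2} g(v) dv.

pi/4

Use the identity sin^2(4*v) = (1 - cos(8*v))/2.
An antiderivative is F(v) = v/2 - sin(8*v)/16.
Then F(pi/2) - F(0) = (pi/4) - (0) = pi/4.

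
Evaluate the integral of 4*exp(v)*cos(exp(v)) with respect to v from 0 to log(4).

Let u = exp(v), so du = exp(v) dv. When v = 0, u = 1; when v = log(4), u = 4.
The integral becomes 4·∫ cos(u) du from 1 to 4, with antiderivative 4*sin(u).
Back in v: F(v) = 4*sin(exp(v)).
Then F(log(4)) - F(0) = (4*sin(4)) - (4*sin(1)) = -4*sin(1) + 4*sin(4).

-4*sin(1) + 4*sin(4)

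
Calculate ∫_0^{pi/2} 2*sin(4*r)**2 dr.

pi/2

Use the identity sin^2(4*r) = (1 - cos(8*r))/2.
An antiderivative is F(r) = r - sin(8*r)/8.
Then F(pi/2) - F(0) = (pi/2) - (0) = pi/2.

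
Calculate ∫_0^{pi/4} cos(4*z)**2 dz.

pi/8

Use the identity cos^2(4*z) = (1 + cos(8*z))/2.
An antiderivative is F(z) = z/2 + sin(8*z)/16.
Then F(pi/4) - F(0) = (pi/8) - (0) = pi/8.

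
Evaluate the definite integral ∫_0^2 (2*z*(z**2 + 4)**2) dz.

448/3

Let u = z**2 + 4, so du = 2*z dz. When z = 0, u = 4; when z = 2, u = 8.
The integral becomes ∫ u**2 du from 4 to 8, with antiderivative u**3/3.
Back in z: F(z) = (z**2 + 4)**3/3.
Then F(2) - F(0) = (512/3) - (64/3) = 448/3.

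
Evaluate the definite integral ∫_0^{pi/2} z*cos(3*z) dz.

-pi/6 - 1/9

Integrate by parts once (u = z, dv = cos(3*z) dz).
An antiderivative is F(z) = z*sin(3*z)/3 + cos(3*z)/9.
Then F(pi/2) - F(0) = (-pi/6) - (1/9) = -pi/6 - 1/9.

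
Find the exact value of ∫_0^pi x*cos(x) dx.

-2

Integrate by parts once (u = x, dv = cos(x) dx).
An antiderivative is F(x) = x*sin(x) + cos(x).
Then F(pi) - F(0) = (-1) - (1) = -2.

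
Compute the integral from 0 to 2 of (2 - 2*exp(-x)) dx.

An antiderivative is F(x) = 2*x + 2*exp(-x).
Then F(2) - F(0) = (2*exp(-2) + 4) - (2) = 2*exp(-2) + 2.

2*exp(-2) + 2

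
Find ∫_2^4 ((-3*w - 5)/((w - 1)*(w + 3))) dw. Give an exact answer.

Factor the denominator: w**2 + 2*w - 3 = (w + 3)(w - 1).
Partial fractions: (-3*w - 5)/((w - 1)*(w + 3)) = -1/(w + 3) - 2/(w - 1).
An antiderivative is F(w) = -2*log(w - 1) - log(w + 3).
Then F(4) - F(2) = (-log(63)) - (-log(5)) = log(5/63).

log(5/63)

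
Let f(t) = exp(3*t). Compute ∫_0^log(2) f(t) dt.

Let u = exp(t), so du = exp(t) dt. When t = 0, u = 1; when t = log(2), u = 2.
The integral becomes ∫ u**2 du from 1 to 2, with antiderivative u**3/3.
Back in t: F(t) = exp(3*t)/3.
Then F(log(2)) - F(0) = (8/3) - (1/3) = 7/3.

7/3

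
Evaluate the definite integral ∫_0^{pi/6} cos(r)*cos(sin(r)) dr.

sin(1/2)

Let u = sin(r), so du = cos(r) dr. When r = 0, u = 0; when r = pi/6, u = 1/2.
The integral becomes ∫ cos(u) du from 0 to 1/2, with antiderivative sin(u).
Back in r: F(r) = sin(sin(r)).
Then F(pi/6) - F(0) = (sin(1/2)) - (0) = sin(1/2).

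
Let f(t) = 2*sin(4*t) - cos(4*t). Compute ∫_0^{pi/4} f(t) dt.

1

An antiderivative is F(t) = -sin(4*t)/4 - cos(4*t)/2.
Then F(pi/4) - F(0) = (1/2) - (-1/2) = 1.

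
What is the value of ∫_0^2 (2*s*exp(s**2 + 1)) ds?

-exp(1) + exp(5)

Let u = s**2 + 1, so du = 2*s ds. When s = 0, u = 1; when s = 2, u = 5.
The integral becomes ∫ exp(u) du from 1 to 5, with antiderivative exp(u).
Back in s: F(s) = exp(s**2 + 1).
Then F(2) - F(0) = (exp(5)) - (exp(1)) = -exp(1) + exp(5).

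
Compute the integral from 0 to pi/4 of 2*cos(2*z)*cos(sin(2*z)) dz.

Let u = sin(2*z), so du = 2*cos(2*z) dz. When z = 0, u = 0; when z = pi/4, u = 1.
The integral becomes ∫ cos(u) du from 0 to 1, with antiderivative sin(u).
Back in z: F(z) = sin(sin(2*z)).
Then F(pi/4) - F(0) = (sin(1)) - (0) = sin(1).

sin(1)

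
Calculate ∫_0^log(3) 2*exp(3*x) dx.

52/3

Let u = exp(x), so du = exp(x) dx. When x = 0, u = 1; when x = log(3), u = 3.
The integral becomes 2·∫ u**2 du from 1 to 3, with antiderivative 2*u**3/3.
Back in x: F(x) = 2*exp(3*x)/3.
Then F(log(3)) - F(0) = (18) - (2/3) = 52/3.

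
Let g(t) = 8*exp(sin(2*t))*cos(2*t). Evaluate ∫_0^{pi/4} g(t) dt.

-4 + 4*E

Let u = sin(2*t), so du = 2*cos(2*t) dt. When t = 0, u = 0; when t = pi/4, u = 1.
The integral becomes 4·∫ exp(u) du from 0 to 1, with antiderivative 4*exp(u).
Back in t: F(t) = 4*exp(sin(2*t)).
Then F(pi/4) - F(0) = (4*E) - (4) = -4 + 4*E.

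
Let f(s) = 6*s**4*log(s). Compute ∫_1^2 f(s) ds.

Integrate by parts once (u = ln s, dv = 6*s**4 ds).
An antiderivative is F(s) = 6*s**5*(5*log(s) - 1)/25.
Then F(2) - F(1) = (-192/25 + 192*log(2)/5) - (-6/25) = -186/25 + 192*log(2)/5.

-186/25 + 192*log(2)/5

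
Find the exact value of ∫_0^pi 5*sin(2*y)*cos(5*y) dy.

Use the identity sin(2*y)cos(5*y) = [sin(7*y) + sin(-3*y)]/2.
An antiderivative is F(y) = 5*cos(3*y)/6 - 5*cos(7*y)/14.
Then F(pi) - F(0) = (-10/21) - (10/21) = -20/21.

-20/21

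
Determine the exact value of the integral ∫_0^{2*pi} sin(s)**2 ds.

pi

Use the identity sin^2(s) = (1 - cos(2*s))/2.
An antiderivative is F(s) = s/2 - sin(2*s)/4.
Then F(2*pi) - F(0) = (pi) - (0) = pi.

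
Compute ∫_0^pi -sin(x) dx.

-2

An antiderivative is F(x) = cos(x).
Then F(pi) - F(0) = (-1) - (1) = -2.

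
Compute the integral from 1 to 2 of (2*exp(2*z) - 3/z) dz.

-exp(2) - log(8) + exp(4)

An antiderivative is F(z) = exp(2*z) - 3*log(z).
Then F(2) - F(1) = (-log(8) + exp(4)) - (exp(2)) = -exp(2) - log(8) + exp(4).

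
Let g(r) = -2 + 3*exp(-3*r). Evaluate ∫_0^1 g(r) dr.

An antiderivative is F(r) = -2*r - exp(-3*r).
Then F(1) - F(0) = (-2 - exp(-3)) - (-1) = -1 - exp(-3).

-1 - exp(-3)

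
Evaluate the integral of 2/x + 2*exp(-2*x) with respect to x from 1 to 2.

-exp(-4) + exp(-2) + 2*log(2)

An antiderivative is F(x) = 2*log(x) - exp(-2*x).
Then F(2) - F(1) = (-exp(-4) + 2*log(2)) - (-exp(-2)) = -exp(-4) + exp(-2) + 2*log(2).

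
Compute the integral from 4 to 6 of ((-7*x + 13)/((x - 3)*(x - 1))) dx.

-3*log(5) - log(3)

Factor the denominator: x**2 - 4*x + 3 = (x - 1)(x - 3).
Partial fractions: (-7*x + 13)/((x - 3)*(x - 1)) = -3/(x - 1) - 4/(x - 3).
An antiderivative is F(x) = -4*log(x - 3) - 3*log(x - 1).
Then F(6) - F(4) = (-3*log(5) - 4*log(3)) - (-log(27)) = -3*log(5) - log(3).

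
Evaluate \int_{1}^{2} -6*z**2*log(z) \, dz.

14/3 - 16*log(2)

Integrate by parts once (u = ln z, dv = -6*z**2 dz).
An antiderivative is F(z) = -2*z**3*(3*log(z) - 1)/3.
Then F(2) - F(1) = (16/3 - 16*log(2)) - (2/3) = 14/3 - 16*log(2).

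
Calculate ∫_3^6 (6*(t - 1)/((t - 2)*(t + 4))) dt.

Factor the denominator: t**2 + 2*t - 8 = (t + 4)(t - 2).
Partial fractions: 6*(t - 1)/((t - 2)*(t + 4)) = 5/(t + 4) + 1/(t - 2).
An antiderivative is F(t) = log(t - 2) + 5*log(t + 4).
Then F(6) - F(3) = (7*log(2) + 5*log(5)) - (5*log(7)) = -5*log(7) + 7*log(2) + 5*log(5).

-5*log(7) + 7*log(2) + 5*log(5)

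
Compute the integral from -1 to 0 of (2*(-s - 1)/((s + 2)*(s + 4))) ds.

Factor the denominator: s**2 + 6*s + 8 = (s + 4)(s + 2).
Partial fractions: 2*(-s - 1)/((s + 2)*(s + 4)) = -3/(s + 4) + 1/(s + 2).
An antiderivative is F(s) = log(s + 2) - 3*log(s + 4).
Then F(0) - F(-1) = (-log(32)) - (-log(27)) = log(27/32).

log(27/32)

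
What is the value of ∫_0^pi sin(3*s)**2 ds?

pi/2

Use the identity sin^2(3*s) = (1 - cos(6*s))/2.
An antiderivative is F(s) = s/2 - sin(6*s)/12.
Then F(pi) - F(0) = (pi/2) - (0) = pi/2.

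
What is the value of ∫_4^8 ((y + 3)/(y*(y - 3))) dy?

Factor the denominator: y**2 - 3*y = y(y - 3).
Partial fractions: (y + 3)/(y*(y - 3)) = -1/y + 2/(y - 3).
An antiderivative is F(y) = -log(y) + 2*log(y - 3).
Then F(8) - F(4) = (log(25/8)) - (-log(4)) = log(25/2).

log(25/2)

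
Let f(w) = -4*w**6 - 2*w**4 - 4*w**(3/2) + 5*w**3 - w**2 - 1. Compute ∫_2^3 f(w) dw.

By the power rule, an antiderivative is F(w) = -4*w**7/7 - 8*w**(5/2)/5 - 2*w**5/5 + 5*w**4/4 - w**3/3 - w.
Then F(3) - F(2) = (-176073/140 - 72*sqrt(3)/5) - (-7414/105 - 32*sqrt(2)/5) = -498563/420 - 72*sqrt(3)/5 + 32*sqrt(2)/5.

-498563/420 - 72*sqrt(3)/5 + 32*sqrt(2)/5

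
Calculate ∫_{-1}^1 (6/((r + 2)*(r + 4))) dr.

Factor the denominator: r**2 + 6*r + 8 = (r + 4)(r + 2).
Partial fractions: 6/((r + 2)*(r + 4)) = -3/(r + 4) + 3/(r + 2).
An antiderivative is F(r) = 3*log(r + 2) - 3*log(r + 4).
Then F(1) - F(-1) = (-3*log(5) + 3*log(3)) - (-log(27)) = -3*log(5) + 6*log(3).

-3*log(5) + 6*log(3)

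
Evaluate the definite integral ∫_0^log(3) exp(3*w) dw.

Let u = exp(w), so du = exp(w) dw. When w = 0, u = 1; when w = log(3), u = 3.
The integral becomes ∫ u**2 du from 1 to 3, with antiderivative u**3/3.
Back in w: F(w) = exp(3*w)/3.
Then F(log(3)) - F(0) = (9) - (1/3) = 26/3.

26/3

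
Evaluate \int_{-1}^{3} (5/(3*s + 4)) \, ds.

5*log(13)/3

An antiderivative is F(s) = 5*log(3*s + 4)/3.
Then F(3) - F(-1) = (5*log(13)/3) - (0) = 5*log(13)/3.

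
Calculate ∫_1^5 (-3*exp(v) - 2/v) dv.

An antiderivative is F(v) = -3*exp(v) - 2*log(v).
Then F(5) - F(1) = (-3*exp(5) - log(25)) - (-3*exp(1)) = -3*exp(5) - log(25) + 3*exp(1).

-3*exp(5) - log(25) + 3*exp(1)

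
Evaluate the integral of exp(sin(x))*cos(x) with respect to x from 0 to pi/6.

Let u = sin(x), so du = cos(x) dx. When x = 0, u = 0; when x = pi/6, u = 1/2.
The integral becomes ∫ exp(u) du from 0 to 1/2, with antiderivative exp(u).
Back in x: F(x) = exp(sin(x)).
Then F(pi/6) - F(0) = (exp(1/2)) - (1) = -1 + exp(1/2).

-1 + exp(1/2)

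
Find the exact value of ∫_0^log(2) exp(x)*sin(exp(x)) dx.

Let u = exp(x), so du = exp(x) dx. When x = 0, u = 1; when x = log(2), u = 2.
The integral becomes ∫ sin(u) du from 1 to 2, with antiderivative -cos(u).
Back in x: F(x) = -cos(exp(x)).
Then F(log(2)) - F(0) = (-cos(2)) - (-cos(1)) = -cos(2) + cos(1).

-cos(2) + cos(1)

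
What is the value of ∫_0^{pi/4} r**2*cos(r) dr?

Integrate by parts twice (u = r^2, dv = cos(r) dr).
An antiderivative is F(r) = r**2*sin(r) + 2*r*cos(r) - 2*sin(r).
Then F(pi/4) - F(0) = (sqrt(2)*(-32 + pi**2 + 8*pi)/32) - (0) = sqrt(2)*(-32 + pi**2 + 8*pi)/32.

sqrt(2)*(-32 + pi**2 + 8*pi)/32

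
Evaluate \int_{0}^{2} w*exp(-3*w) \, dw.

Integrate by parts once (u = w, dv = exp(-3*w) dw).
An antiderivative is F(w) = (-3*w - 1)*exp(-3*w)/9.
Then F(2) - F(0) = (-7*exp(-6)/9) - (-1/9) = (-7 + exp(6))*exp(-6)/9.

(-7 + exp(6))*exp(-6)/9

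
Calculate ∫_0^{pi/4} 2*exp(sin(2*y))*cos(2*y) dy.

Let u = sin(2*y), so du = 2*cos(2*y) dy. When y = 0, u = 0; when y = pi/4, u = 1.
The integral becomes ∫ exp(u) du from 0 to 1, with antiderivative exp(u).
Back in y: F(y) = exp(sin(2*y)).
Then F(pi/4) - F(0) = (E) - (1) = -1 + E.

-1 + E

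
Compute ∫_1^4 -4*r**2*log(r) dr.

Integrate by parts once (u = ln r, dv = -4*r**2 dr).
An antiderivative is F(r) = -4*r**3*(3*log(r) - 1)/9.
Then F(4) - F(1) = (256/9 - 512*log(2)/3) - (4/9) = 28 - 512*log(2)/3.

28 - 512*log(2)/3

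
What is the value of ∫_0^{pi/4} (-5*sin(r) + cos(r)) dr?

-5 + 3*sqrt(2)

An antiderivative is F(r) = sin(r) + 5*cos(r).
Then F(pi/4) - F(0) = (3*sqrt(2)) - (5) = -5 + 3*sqrt(2).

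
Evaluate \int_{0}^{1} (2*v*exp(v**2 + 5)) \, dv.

Let u = v**2 + 5, so du = 2*v dv. When v = 0, u = 5; when v = 1, u = 6.
The integral becomes ∫ exp(u) du from 5 to 6, with antiderivative exp(u).
Back in v: F(v) = exp(v**2 + 5).
Then F(1) - F(0) = (exp(6)) - (exp(5)) = -exp(5) + exp(6).

-exp(5) + exp(6)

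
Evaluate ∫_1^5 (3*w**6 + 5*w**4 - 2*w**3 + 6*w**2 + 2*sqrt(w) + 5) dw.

20*sqrt(5)/3 + 767768/21

By the power rule, an antiderivative is F(w) = 3*w**7/7 + w**5 - w**4/2 + 4*w**(3/2)/3 + 2*w**3 + 5*w.
Then F(5) - F(1) = (20*sqrt(5)/3 + 511975/14) - (389/42) = 20*sqrt(5)/3 + 767768/21.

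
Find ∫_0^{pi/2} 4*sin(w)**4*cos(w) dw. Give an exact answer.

Let u = sin(w), so du = cos(w) dw. When w = 0, u = 0; when w = pi/2, u = 1.
The integral becomes 4·∫ u**4 du from 0 to 1, with antiderivative 4*u**5/5.
Back in w: F(w) = 4*sin(w)**5/5.
Then F(pi/2) - F(0) = (4/5) - (0) = 4/5.

4/5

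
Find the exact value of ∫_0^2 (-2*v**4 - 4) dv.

By the power rule, an antiderivative is F(v) = -2*v**5/5 - 4*v.
Then F(2) - F(0) = (-104/5) - (0) = -104/5.

-104/5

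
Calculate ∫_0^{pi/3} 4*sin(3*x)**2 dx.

Use the identity sin^2(3*x) = (1 - cos(6*x))/2.
An antiderivative is F(x) = 2*x - sin(6*x)/3.
Then F(pi/3) - F(0) = (2*pi/3) - (0) = 2*pi/3.

2*pi/3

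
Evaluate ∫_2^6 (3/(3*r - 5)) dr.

log(13)

An antiderivative is F(r) = log(3*r - 5).
Then F(6) - F(2) = (log(13)) - (0) = log(13).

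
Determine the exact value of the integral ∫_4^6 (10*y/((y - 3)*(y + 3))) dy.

-5*log(7) + 15*log(3)

Factor the denominator: y**2 - 9 = (y + 3)(y - 3).
Partial fractions: 10*y/((y - 3)*(y + 3)) = 5/(y + 3) + 5/(y - 3).
An antiderivative is F(y) = 5*log(y - 3) + 5*log(y + 3).
Then F(6) - F(4) = (15*log(3)) - (5*log(7)) = -5*log(7) + 15*log(3).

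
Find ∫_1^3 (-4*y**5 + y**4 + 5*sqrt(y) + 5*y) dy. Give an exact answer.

By the power rule, an antiderivative is F(y) = -2*y**6/3 + y**5/5 + 10*y**(3/2)/3 + 5*y**2/2.
Then F(3) - F(1) = (-4149/10 + 10*sqrt(3)) - (161/30) = -6304/15 + 10*sqrt(3).

-6304/15 + 10*sqrt(3)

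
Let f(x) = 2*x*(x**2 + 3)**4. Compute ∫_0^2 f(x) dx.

16564/5

Let u = x**2 + 3, so du = 2*x dx. When x = 0, u = 3; when x = 2, u = 7.
The integral becomes ∫ u**4 du from 3 to 7, with antiderivative u**5/5.
Back in x: F(x) = (x**2 + 3)**5/5.
Then F(2) - F(0) = (16807/5) - (243/5) = 16564/5.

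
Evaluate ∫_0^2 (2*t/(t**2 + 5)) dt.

Let u = t**2 + 5, so du = 2*t dt. When t = 0, u = 5; when t = 2, u = 9.
The integral becomes ∫ 1/u du from 5 to 9, with antiderivative log(u).
Back in t: F(t) = log(t**2 + 5).
Then F(2) - F(0) = (log(9)) - (log(5)) = log(9/5).

log(9/5)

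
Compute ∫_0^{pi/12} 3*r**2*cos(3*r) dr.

sqrt(2)*(-32 + pi**2 + 8*pi)/288

Integrate by parts twice (u = r^2, dv = 3*cos(3*r) dr).
An antiderivative is F(r) = r**2*sin(3*r) + 2*r*cos(3*r)/3 - 2*sin(3*r)/9.
Then F(pi/12) - F(0) = (sqrt(2)*(-32 + pi**2 + 8*pi)/288) - (0) = sqrt(2)*(-32 + pi**2 + 8*pi)/288.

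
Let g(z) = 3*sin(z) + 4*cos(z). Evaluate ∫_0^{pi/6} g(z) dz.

An antiderivative is F(z) = 4*sin(z) - 3*cos(z).
Then F(pi/6) - F(0) = (2 - 3*sqrt(3)/2) - (-3) = 5 - 3*sqrt(3)/2.

5 - 3*sqrt(3)/2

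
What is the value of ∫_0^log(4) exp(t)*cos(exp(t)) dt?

-sin(1) + sin(4)

Let u = exp(t), so du = exp(t) dt. When t = 0, u = 1; when t = log(4), u = 4.
The integral becomes ∫ cos(u) du from 1 to 4, with antiderivative sin(u).
Back in t: F(t) = sin(exp(t)).
Then F(log(4)) - F(0) = (sin(4)) - (sin(1)) = -sin(1) + sin(4).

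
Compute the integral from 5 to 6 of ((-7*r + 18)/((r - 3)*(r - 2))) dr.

Factor the denominator: r**2 - 5*r + 6 = (r - 2)(r - 3).
Partial fractions: (-7*r + 18)/((r - 3)*(r - 2)) = -4/(r - 2) - 3/(r - 3).
An antiderivative is F(r) = -3*log(r - 3) - 4*log(r - 2).
Then F(6) - F(5) = (-8*log(2) - 3*log(3)) - (-4*log(3) - 3*log(2)) = log(3/32).

log(3/32)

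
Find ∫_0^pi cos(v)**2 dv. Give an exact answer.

Use the identity cos^2(v) = (1 + cos(2*v))/2.
An antiderivative is F(v) = v/2 + sin(2*v)/4.
Then F(pi) - F(0) = (pi/2) - (0) = pi/2.

pi/2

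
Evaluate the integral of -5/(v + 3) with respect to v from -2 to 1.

An antiderivative is F(v) = -5*log(v + 3).
Then F(1) - F(-2) = (-10*log(2)) - (0) = -10*log(2).

-10*log(2)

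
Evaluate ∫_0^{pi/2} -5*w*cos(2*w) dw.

Integrate by parts once (u = w, dv = -5*cos(2*w) dw).
An antiderivative is F(w) = -5*w*sin(2*w)/2 - 5*cos(2*w)/4.
Then F(pi/2) - F(0) = (5/4) - (-5/4) = 5/2.

5/2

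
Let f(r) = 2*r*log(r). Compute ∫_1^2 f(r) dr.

Integrate by parts once (u = ln r, dv = 2*r dr).
An antiderivative is F(r) = r**2*(2*log(r) - 1)/2.
Then F(2) - F(1) = (-2 + log(16)) - (-1/2) = -3/2 + log(16).

-3/2 + log(16)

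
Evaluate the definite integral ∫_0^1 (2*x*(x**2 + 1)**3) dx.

Let u = x**2 + 1, so du = 2*x dx. When x = 0, u = 1; when x = 1, u = 2.
The integral becomes ∫ u**3 du from 1 to 2, with antiderivative u**4/4.
Back in x: F(x) = (x**2 + 1)**4/4.
Then F(1) - F(0) = (4) - (1/4) = 15/4.

15/4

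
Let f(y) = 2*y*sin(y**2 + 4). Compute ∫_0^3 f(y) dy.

-cos(13) + cos(4)

Let u = y**2 + 4, so du = 2*y dy. When y = 0, u = 4; when y = 3, u = 13.
The integral becomes ∫ sin(u) du from 4 to 13, with antiderivative -cos(u).
Back in y: F(y) = -cos(y**2 + 4).
Then F(3) - F(0) = (-cos(13)) - (-cos(4)) = -cos(13) + cos(4).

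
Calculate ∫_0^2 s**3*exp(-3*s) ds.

2/27 - 122*exp(-6)/27

Integrate by parts 3 times (u = s^3, dv = exp(-3*s) ds).
An antiderivative is F(s) = (-9*s**3 - 9*s**2 - 6*s - 2)*exp(-3*s)/27.
Then F(2) - F(0) = (-122*exp(-6)/27) - (-2/27) = 2/27 - 122*exp(-6)/27.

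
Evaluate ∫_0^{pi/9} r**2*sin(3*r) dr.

-1/27 - pi**2/486 + sqrt(3)*pi/81

Integrate by parts twice (u = r^2, dv = sin(3*r) dr).
An antiderivative is F(r) = -r**2*cos(3*r)/3 + 2*r*sin(3*r)/9 + 2*cos(3*r)/27.
Then F(pi/9) - F(0) = (-pi**2/486 + 1/27 + sqrt(3)*pi/81) - (2/27) = -1/27 - pi**2/486 + sqrt(3)*pi/81.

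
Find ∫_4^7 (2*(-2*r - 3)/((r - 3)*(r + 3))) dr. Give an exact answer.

-7*log(2) - log(5) + log(7)

Factor the denominator: r**2 - 9 = (r + 3)(r - 3).
Partial fractions: 2*(-2*r - 3)/((r - 3)*(r + 3)) = -1/(r + 3) - 3/(r - 3).
An antiderivative is F(r) = -3*log(r - 3) - log(r + 3).
Then F(7) - F(4) = (-7*log(2) - log(5)) - (-log(7)) = -7*log(2) - log(5) + log(7).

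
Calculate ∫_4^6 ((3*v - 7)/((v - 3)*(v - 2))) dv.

log(18)

Factor the denominator: v**2 - 5*v + 6 = (v - 2)(v - 3).
Partial fractions: (3*v - 7)/((v - 3)*(v - 2)) = 1/(v - 2) + 2/(v - 3).
An antiderivative is F(v) = 2*log(v - 3) + log(v - 2).
Then F(6) - F(4) = (log(36)) - (log(2)) = log(18).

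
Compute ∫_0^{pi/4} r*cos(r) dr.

Integrate by parts once (u = r, dv = cos(r) dr).
An antiderivative is F(r) = r*sin(r) + cos(r).
Then F(pi/4) - F(0) = (sqrt(2)*(pi + 4)/8) - (1) = -1 + sqrt(2)*pi/8 + sqrt(2)/2.

-1 + sqrt(2)*pi/8 + sqrt(2)/2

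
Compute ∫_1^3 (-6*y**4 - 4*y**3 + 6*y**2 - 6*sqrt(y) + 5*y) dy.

By the power rule, an antiderivative is F(y) = -6*y**5/5 - y**4 - 4*y**(3/2) + 2*y**3 + 5*y**2/2.
Then F(3) - F(1) = (-2961/10 - 12*sqrt(3)) - (-17/10) = -1472/5 - 12*sqrt(3).

-1472/5 - 12*sqrt(3)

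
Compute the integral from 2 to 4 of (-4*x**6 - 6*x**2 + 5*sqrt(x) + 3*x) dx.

-196486/21 - 20*sqrt(2)/3

By the power rule, an antiderivative is F(x) = -4*x**7/7 + 10*x**(3/2)/3 - 2*x**3 + 3*x**2/2.
Then F(4) - F(2) = (-198232/21) - (-582/7 + 20*sqrt(2)/3) = -196486/21 - 20*sqrt(2)/3.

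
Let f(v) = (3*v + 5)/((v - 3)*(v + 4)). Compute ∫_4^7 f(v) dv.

log(22)

Factor the denominator: v**2 + v - 12 = (v + 4)(v - 3).
Partial fractions: (3*v + 5)/((v - 3)*(v + 4)) = 1/(v + 4) + 2/(v - 3).
An antiderivative is F(v) = 2*log(v - 3) + log(v + 4).
Then F(7) - F(4) = (log(11) + 4*log(2)) - (log(8)) = log(22).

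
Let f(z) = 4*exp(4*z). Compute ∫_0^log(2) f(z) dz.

Let u = exp(z), so du = exp(z) dz. When z = 0, u = 1; when z = log(2), u = 2.
The integral becomes 4·∫ u**3 du from 1 to 2, with antiderivative u**4.
Back in z: F(z) = exp(4*z).
Then F(log(2)) - F(0) = (16) - (1) = 15.

15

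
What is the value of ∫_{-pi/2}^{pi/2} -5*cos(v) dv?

-10

An antiderivative is F(v) = -5*sin(v).
Then F(pi/2) - F(-pi/2) = (-5) - (5) = -10.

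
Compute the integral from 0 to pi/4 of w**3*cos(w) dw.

Integrate by parts 3 times (u = w^3, dv = cos(w) dw).
An antiderivative is F(w) = w**3*sin(w) + 3*w**2*cos(w) - 6*w*sin(w) - 6*cos(w).
Then F(pi/4) - F(0) = (sqrt(2)*(-384 - 96*pi + pi**3 + 12*pi**2)/128) - (-6) = -3*sqrt(2) - 3*sqrt(2)*pi/4 + sqrt(2)*pi**3/128 + 3*sqrt(2)*pi**2/32 + 6.

-3*sqrt(2) - 3*sqrt(2)*pi/4 + sqrt(2)*pi**3/128 + 3*sqrt(2)*pi**2/32 + 6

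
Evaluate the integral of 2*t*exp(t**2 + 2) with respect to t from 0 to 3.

-exp(2) + exp(11)

Let u = t**2 + 2, so du = 2*t dt. When t = 0, u = 2; when t = 3, u = 11.
The integral becomes ∫ exp(u) du from 2 to 11, with antiderivative exp(u).
Back in t: F(t) = exp(t**2 + 2).
Then F(3) - F(0) = (exp(11)) - (exp(2)) = -exp(2) + exp(11).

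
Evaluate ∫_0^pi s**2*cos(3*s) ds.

Integrate by parts twice (u = s^2, dv = cos(3*s) ds).
An antiderivative is F(s) = s**2*sin(3*s)/3 + 2*s*cos(3*s)/9 - 2*sin(3*s)/27.
Then F(pi) - F(0) = (-2*pi/9) - (0) = -2*pi/9.

-2*pi/9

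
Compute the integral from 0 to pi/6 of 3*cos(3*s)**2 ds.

pi/4

Use the identity cos^2(3*s) = (1 + cos(6*s))/2.
An antiderivative is F(s) = 3*s/2 + sin(6*s)/4.
Then F(pi/6) - F(0) = (pi/4) - (0) = pi/4.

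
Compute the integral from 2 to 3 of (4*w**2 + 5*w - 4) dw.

By the power rule, an antiderivative is F(w) = 4*w**3/3 + 5*w**2/2 - 4*w.
Then F(3) - F(2) = (93/2) - (38/3) = 203/6.

203/6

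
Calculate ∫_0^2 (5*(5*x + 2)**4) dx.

49760

Let u = 5*x + 2, so du = 5 dx. When x = 0, u = 2; when x = 2, u = 12.
The integral becomes ∫ u**4 du from 2 to 12, with antiderivative u**5/5.
Back in x: F(x) = (5*x + 2)**5/5.
Then F(2) - F(0) = (248832/5) - (32/5) = 49760.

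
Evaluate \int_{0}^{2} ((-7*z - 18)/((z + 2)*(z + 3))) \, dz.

Factor the denominator: z**2 + 5*z + 6 = (z + 3)(z + 2).
Partial fractions: (-7*z - 18)/((z + 2)*(z + 3)) = -3/(z + 3) - 4/(z + 2).
An antiderivative is F(z) = -4*log(z + 2) - 3*log(z + 3).
Then F(2) - F(0) = (-8*log(2) - 3*log(5)) - (-3*log(3) - 4*log(2)) = -3*log(5) - 4*log(2) + 3*log(3).

-3*log(5) - 4*log(2) + 3*log(3)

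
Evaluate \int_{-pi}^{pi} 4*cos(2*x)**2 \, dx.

Use the identity cos^2(2*x) = (1 + cos(4*x))/2.
An antiderivative is F(x) = 2*x + sin(4*x)/2.
Then F(pi) - F(-pi) = (2*pi) - (-2*pi) = 4*pi.

4*pi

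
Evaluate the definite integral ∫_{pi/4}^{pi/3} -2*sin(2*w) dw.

An antiderivative is F(w) = cos(2*w).
Then F(pi/3) - F(pi/4) = (-1/2) - (0) = -1/2.

-1/2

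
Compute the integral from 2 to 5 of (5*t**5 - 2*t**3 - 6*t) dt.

By the power rule, an antiderivative is F(t) = 5*t**6/6 - t**4/2 - 3*t**2.
Then F(5) - F(2) = (37900/3) - (100/3) = 12600.

12600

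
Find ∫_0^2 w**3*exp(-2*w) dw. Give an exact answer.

Integrate by parts 3 times (u = w^3, dv = exp(-2*w) dw).
An antiderivative is F(w) = (-4*w**3 - 6*w**2 - 6*w - 3)*exp(-2*w)/8.
Then F(2) - F(0) = (-71*exp(-4)/8) - (-3/8) = 3/8 - 71*exp(-4)/8.

3/8 - 71*exp(-4)/8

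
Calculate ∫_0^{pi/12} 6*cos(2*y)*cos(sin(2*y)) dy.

3*sin(1/2)

Let u = sin(2*y), so du = 2*cos(2*y) dy. When y = 0, u = 0; when y = pi/12, u = 1/2.
The integral becomes 3·∫ cos(u) du from 0 to 1/2, with antiderivative 3*sin(u).
Back in y: F(y) = 3*sin(sin(2*y)).
Then F(pi/12) - F(0) = (3*sin(1/2)) - (0) = 3*sin(1/2).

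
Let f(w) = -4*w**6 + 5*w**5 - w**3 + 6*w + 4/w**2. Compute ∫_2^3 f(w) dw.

By the power rule, an antiderivative is F(w) = -4*w**7/7 + 5*w**6/6 - w**4/4 + 3*w**2 - 4/w.
Then F(3) - F(2) = (-53491/84) - (-290/21) = -52331/84.

-52331/84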